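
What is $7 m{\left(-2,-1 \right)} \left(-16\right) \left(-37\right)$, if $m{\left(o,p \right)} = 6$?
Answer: $24864$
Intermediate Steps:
$7 m{\left(-2,-1 \right)} \left(-16\right) \left(-37\right) = 7 \cdot 6 \left(-16\right) \left(-37\right) = 42 \left(-16\right) \left(-37\right) = \left(-672\right) \left(-37\right) = 24864$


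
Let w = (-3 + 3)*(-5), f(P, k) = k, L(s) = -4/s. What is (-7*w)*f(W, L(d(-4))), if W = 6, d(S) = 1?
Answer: 0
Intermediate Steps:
w = 0 (w = 0*(-5) = 0)
(-7*w)*f(W, L(d(-4))) = (-7*0)*(-4/1) = 0*(-4*1) = 0*(-4) = 0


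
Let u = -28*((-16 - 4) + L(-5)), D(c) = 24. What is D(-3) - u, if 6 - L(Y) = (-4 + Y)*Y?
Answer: -1628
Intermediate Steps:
L(Y) = 6 - Y*(-4 + Y) (L(Y) = 6 - (-4 + Y)*Y = 6 - Y*(-4 + Y))
u = 1652 (u = -28*((-16 - 4) + (6 - 1*(-5)**2 + 4*(-5))) = -28*(-20 + (6 - 1*25 - 20)) = -28*(-20 + (6 - 25 - 20)) = -28*(-20 - 39) = -28*(-59) = 1652)
D(-3) - u = 24 - 1*1652 = 24 - 1652 = -1628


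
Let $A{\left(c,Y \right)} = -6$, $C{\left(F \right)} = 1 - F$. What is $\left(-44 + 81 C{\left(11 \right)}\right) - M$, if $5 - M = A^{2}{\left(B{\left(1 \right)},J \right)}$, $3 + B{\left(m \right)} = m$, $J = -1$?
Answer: $-823$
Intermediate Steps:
$B{\left(m \right)} = -3 + m$
$M = -31$ ($M = 5 - \left(-6\right)^{2} = 5 - 36 = -31$)
$\left(-44 + 81 C{\left(11 \right)}\right) - M = \left(-44 + 81 \left(1 - 11\right)\right) - -31 = \left(-44 + 81 \left(1 - 11\right)\right) + 31 = \left(-44 + 81 \left(-10\right)\right) + 31 = \left(-44 - 810\right) + 31 = -854 + 31 = -823$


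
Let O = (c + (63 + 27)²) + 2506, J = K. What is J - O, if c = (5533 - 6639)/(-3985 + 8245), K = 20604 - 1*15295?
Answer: -11282057/2130 ≈ -5296.7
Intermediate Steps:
K = 5309 (K = 20604 - 15295 = 5309)
J = 5309
c = -553/2130 (c = -1106/4260 = -1106*1/4260 = -553/2130 ≈ -0.25962)
O = 22590227/2130 (O = (-553/2130 + (63 + 27)²) + 2506 = (-553/2130 + 90²) + 2506 = (-553/2130 + 8100) + 2506 = 17252447/2130 + 2506 = 22590227/2130 ≈ 10606.)
J - O = 5309 - 1*22590227/2130 = 5309 - 22590227/2130 = -11282057/2130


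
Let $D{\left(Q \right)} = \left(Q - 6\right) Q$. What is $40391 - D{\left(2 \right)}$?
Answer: $40399$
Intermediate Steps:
$D{\left(Q \right)} = Q \left(-6 + Q\right)$ ($D{\left(Q \right)} = \left(Q - 6\right) Q = \left(-6 + Q\right) Q = Q \left(-6 + Q\right)$)
$40391 - D{\left(2 \right)} = 40391 - 2 \left(-6 + 2\right) = 40391 - 2 \left(-4\right) = 40391 - -8 = 40391 + 8 = 40399$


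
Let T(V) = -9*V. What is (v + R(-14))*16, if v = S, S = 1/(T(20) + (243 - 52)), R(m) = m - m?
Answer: 16/11 ≈ 1.4545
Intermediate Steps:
R(m) = 0
S = 1/11 (S = 1/(-9*20 + (243 - 52)) = 1/(-180 + 191) = 1/11 ≈ 0.090909)
v = 1/11 ≈ 0.090909
(v + R(-14))*16 = (1/11 + 0)*16 = (1/11)*16 = 16/11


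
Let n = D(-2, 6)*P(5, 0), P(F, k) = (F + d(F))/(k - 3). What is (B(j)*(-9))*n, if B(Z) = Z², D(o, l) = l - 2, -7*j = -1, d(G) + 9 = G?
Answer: 12/49 ≈ 0.24490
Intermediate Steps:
d(G) = -9 + G
j = ⅐ (j = -⅐*(-1) = ⅐ ≈ 0.14286)
D(o, l) = -2 + l
P(F, k) = (-9 + 2*F)/(-3 + k) (P(F, k) = (F + (-9 + F))/(k - 3) = (-9 + 2*F)/(-3 + k))
n = -4/3 (n = (-2 + 6)*((-9 + 2*5)/(-3 + 0)) = 4*((-9 + 10)/(-3)) = 4*(-⅓*1) = 4*(-⅓) = -4/3 ≈ -1.3333)
(B(j)*(-9))*n = ((⅐)²*(-9))*(-4/3) = ((1/49)*(-9))*(-4/3) = -9/49*(-4/3) = 12/49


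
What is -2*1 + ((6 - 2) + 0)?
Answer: 2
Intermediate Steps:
-2*1 + ((6 - 2) + 0) = -2 + (4 + 0) = -2 + 4 = 2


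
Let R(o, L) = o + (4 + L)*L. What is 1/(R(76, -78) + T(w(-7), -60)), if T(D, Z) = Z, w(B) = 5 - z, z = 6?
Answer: 1/5788 ≈ 0.00017277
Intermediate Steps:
w(B) = -1 (w(B) = 5 - 1*6 = 5 - 6 = -1)
R(o, L) = o + L*(4 + L)
1/(R(76, -78) + T(w(-7), -60)) = 1/((76 + (-78)² + 4*(-78)) - 60) = 1/((76 + 6084 - 312) - 60) = 1/(5848 - 60) = 1/5788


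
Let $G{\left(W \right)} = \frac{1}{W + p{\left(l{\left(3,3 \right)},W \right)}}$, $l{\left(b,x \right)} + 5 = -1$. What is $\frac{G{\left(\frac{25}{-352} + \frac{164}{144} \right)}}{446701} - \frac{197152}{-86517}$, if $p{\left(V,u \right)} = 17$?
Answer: $\frac{5040924271486784}{2212128821838663} \approx 2.2788$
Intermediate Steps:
$l{\left(b,x \right)} = -6$ ($l{\left(b,x \right)} = -5 - 1 = -6$)
$G{\left(W \right)} = \frac{1}{17 + W}$ ($G{\left(W \right)} = \frac{1}{W + 17} = \frac{1}{17 + W}$)
$\frac{G{\left(\frac{25}{-352} + \frac{164}{144} \right)}}{446701} - \frac{197152}{-86517} = \frac{1}{\left(17 + \left(\frac{25}{-352} + \frac{164}{144}\right)\right) 446701} - \frac{197152}{-86517} = \frac{1}{17 + \left(25 \left(- \frac{1}{352}\right) + 164 \cdot \frac{1}{144}\right)} \frac{1}{446701} - - \frac{197152}{86517} = \frac{1}{17 + \left(- \frac{25}{352} + \frac{41}{36}\right)} \frac{1}{446701} + \frac{197152}{86517} = \frac{1}{17 + \frac{3383}{3168}} \cdot \frac{1}{446701} + \frac{197152}{86517} = \frac{1}{\frac{57239}{3168}} \cdot \frac{1}{446701} + \frac{197152}{86517} = \frac{3168}{57239} \cdot \frac{1}{446701} + \frac{197152}{86517} = \frac{3168}{25568718539} + \frac{197152}{86517} = \frac{5040924271486784}{2212128821838663}$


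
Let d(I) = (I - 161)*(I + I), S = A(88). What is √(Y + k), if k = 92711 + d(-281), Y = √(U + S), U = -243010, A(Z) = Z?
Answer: √(341115 + I*√242922) ≈ 584.05 + 0.422*I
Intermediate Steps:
S = 88
d(I) = 2*I*(-161 + I) (d(I) = (-161 + I)*(2*I) = 2*I*(-161 + I))
Y = I*√242922 (Y = √(-243010 + 88) = √(-242922) = I*√242922 ≈ 492.87*I)
k = 341115 (k = 92711 + 2*(-281)*(-161 - 281) = 92711 + 2*(-281)*(-442) = 92711 + 248404 = 341115)
√(Y + k) = √(I*√242922 + 341115) = √(341115 + I*√242922)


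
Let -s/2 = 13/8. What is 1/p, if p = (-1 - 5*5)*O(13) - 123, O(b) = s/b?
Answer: -2/233 ≈ -0.0085837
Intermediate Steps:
s = -13/4 (s = -26/8 = -2*13/8 = -13/4 ≈ -3.2500)
O(b) = -13/(4*b)
p = -233/2 (p = (-1 - 5*5)*(-13/4/13) - 123 = (-1 - 25)*(-13/4*1/13) - 123 = -26*(-¼) - 123 = 13/2 - 123 = -233/2 ≈ -116.50)
1/p = 1/(-233/2) = -2/233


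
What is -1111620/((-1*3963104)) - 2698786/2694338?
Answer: -962561198023/1334742713144 ≈ -0.72116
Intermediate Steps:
-1111620/((-1*3963104)) - 2698786/2694338 = -1111620/(-3963104) - 2698786*1/2694338 = -1111620*(-1/3963104) - 1349393/1347169 = 277905/990776 - 1349393/1347169 = -962561198023/1334742713144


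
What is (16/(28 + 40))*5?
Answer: 20/17 ≈ 1.1765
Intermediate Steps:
(16/(28 + 40))*5 = (16/68)*5 = (16*(1/68))*5 = (4/17)*5 = 20/17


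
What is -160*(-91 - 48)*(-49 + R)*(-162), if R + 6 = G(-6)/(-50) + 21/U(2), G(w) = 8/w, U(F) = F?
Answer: 801160416/5 ≈ 1.6023e+8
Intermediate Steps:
R = 679/150 (R = -6 + ((8/(-6))/(-50) + 21/2) = -6 + ((8*(-⅙))*(-1/50) + 21*(½)) = -6 + (-4/3*(-1/50) + 21/2) = -6 + (2/75 + 21/2) = -6 + 1579/150 = 679/150 ≈ 4.5267)
-160*(-91 - 48)*(-49 + R)*(-162) = -160*(-91 - 48)*(-49 + 679/150)*(-162) = -(-22240)*(-6671)/150*(-162) = -160*927269/150*(-162) = -14836304/15*(-162) = 801160416/5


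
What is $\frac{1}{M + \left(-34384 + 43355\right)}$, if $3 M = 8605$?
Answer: $\frac{3}{35518} \approx 8.4464 \cdot 10^{-5}$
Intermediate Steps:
$M = \frac{8605}{3}$ ($M = \frac{1}{3} \cdot 8605 = \frac{8605}{3} \approx 2868.3$)
$\frac{1}{M + \left(-34384 + 43355\right)} = \frac{1}{\frac{8605}{3} + \left(-34384 + 43355\right)} = \frac{1}{\frac{8605}{3} + 8971} = \frac{1}{\frac{35518}{3}} = \frac{3}{35518}$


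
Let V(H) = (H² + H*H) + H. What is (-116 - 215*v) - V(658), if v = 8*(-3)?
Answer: -861542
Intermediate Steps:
V(H) = H + 2*H² (V(H) = (H² + H²) + H = 2*H² + H = H + 2*H²)
v = -24
(-116 - 215*v) - V(658) = (-116 - 215*(-24)) - 658*(1 + 2*658) = (-116 + 5160) - 658*(1 + 1316) = 5044 - 658*1317 = 5044 - 1*866586 = 5044 - 866586 = -861542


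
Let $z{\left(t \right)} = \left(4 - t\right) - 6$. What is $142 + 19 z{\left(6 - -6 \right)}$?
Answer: $-124$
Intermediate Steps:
$z{\left(t \right)} = -2 - t$
$142 + 19 z{\left(6 - -6 \right)} = 142 + 19 \left(-2 - \left(6 - -6\right)\right) = 142 + 19 \left(-2 - \left(6 + 6\right)\right) = 142 + 19 \left(-2 - 12\right) = 142 + 19 \left(-14\right) = 142 - 266 = -124$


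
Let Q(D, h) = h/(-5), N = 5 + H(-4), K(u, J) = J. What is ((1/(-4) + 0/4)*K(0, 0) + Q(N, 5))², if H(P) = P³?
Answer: 1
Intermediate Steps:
N = -59 (N = 5 + (-4)³ = 5 - 64 = -59)
Q(D, h) = -h/5 (Q(D, h) = h*(-⅕) = -h/5)
((1/(-4) + 0/4)*K(0, 0) + Q(N, 5))² = ((1/(-4) + 0/4)*0 - ⅕*5)² = ((1*(-¼) + 0*(¼))*0 - 1)² = ((-¼ + 0)*0 - 1)² = (-¼*0 - 1)² = (0 - 1)² = (-1)² = 1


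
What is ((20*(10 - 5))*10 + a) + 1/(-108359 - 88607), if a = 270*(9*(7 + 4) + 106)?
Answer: 11099034099/196966 ≈ 56350.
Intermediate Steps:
a = 55350 (a = 270*(9*11 + 106) = 270*(99 + 106) = 270*205 = 55350)
((20*(10 - 5))*10 + a) + 1/(-108359 - 88607) = ((20*(10 - 5))*10 + 55350) + 1/(-108359 - 88607) = ((20*5)*10 + 55350) + 1/(-196966) = (100*10 + 55350) - 1/196966 = (1000 + 55350) - 1/196966 = 56350 - 1/196966 = 11099034099/196966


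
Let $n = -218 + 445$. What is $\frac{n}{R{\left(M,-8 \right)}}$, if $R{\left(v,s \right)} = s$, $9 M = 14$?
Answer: $- \frac{227}{8} \approx -28.375$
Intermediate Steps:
$M = \frac{14}{9}$ ($M = \frac{1}{9} \cdot 14 = \frac{14}{9} \approx 1.5556$)
$n = 227$
$\frac{n}{R{\left(M,-8 \right)}} = \frac{227}{-8} = 227 \left(- \frac{1}{8}\right) = - \frac{227}{8}$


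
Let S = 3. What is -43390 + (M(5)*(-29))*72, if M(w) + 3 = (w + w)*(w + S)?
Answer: -204166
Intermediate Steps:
M(w) = -3 + 2*w*(3 + w) (M(w) = -3 + (w + w)*(w + 3) = -3 + (2*w)*(3 + w) = -3 + 2*w*(3 + w))
-43390 + (M(5)*(-29))*72 = -43390 + ((-3 + 2*5² + 6*5)*(-29))*72 = -43390 + ((-3 + 2*25 + 30)*(-29))*72 = -43390 + ((-3 + 50 + 30)*(-29))*72 = -43390 + (77*(-29))*72 = -43390 - 2233*72 = -43390 - 160776 = -204166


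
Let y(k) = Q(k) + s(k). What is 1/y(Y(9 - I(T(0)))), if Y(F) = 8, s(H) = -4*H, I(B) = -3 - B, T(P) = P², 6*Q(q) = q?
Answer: -3/92 ≈ -0.032609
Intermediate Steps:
Q(q) = q/6
y(k) = -23*k/6 (y(k) = k/6 - 4*k = -23*k/6)
1/y(Y(9 - I(T(0)))) = 1/(-23/6*8) = 1/(-92/3) = -3/92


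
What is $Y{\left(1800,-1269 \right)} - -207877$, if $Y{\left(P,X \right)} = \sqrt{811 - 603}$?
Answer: $207877 + 4 \sqrt{13} \approx 2.0789 \cdot 10^{5}$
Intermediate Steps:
$Y{\left(P,X \right)} = 4 \sqrt{13}$ ($Y{\left(P,X \right)} = \sqrt{208} = 4 \sqrt{13}$)
$Y{\left(1800,-1269 \right)} - -207877 = 4 \sqrt{13} - -207877 = 4 \sqrt{13} + 207877 = 207877 + 4 \sqrt{13}$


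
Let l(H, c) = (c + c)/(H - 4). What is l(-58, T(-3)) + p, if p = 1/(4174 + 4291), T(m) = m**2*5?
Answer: -380894/262415 ≈ -1.4515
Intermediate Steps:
T(m) = 5*m**2
l(H, c) = 2*c/(-4 + H) (l(H, c) = (2*c)/(-4 + H) = 2*c/(-4 + H))
p = 1/8465 ≈ 0.00011813
l(-58, T(-3)) + p = 2*(5*(-3)**2)/(-4 - 58) + 1/8465 = 2*(5*9)/(-62) + 1/8465 = 2*45*(-1/62) + 1/8465 = -45/31 + 1/8465 = -380894/262415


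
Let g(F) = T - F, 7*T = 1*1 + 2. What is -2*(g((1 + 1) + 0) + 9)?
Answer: -104/7 ≈ -14.857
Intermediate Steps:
T = 3/7 (T = (1*1 + 2)/7 = (1 + 2)/7 = (⅐)*3 = 3/7 ≈ 0.42857)
g(F) = 3/7 - F
-2*(g((1 + 1) + 0) + 9) = -2*((3/7 - ((1 + 1) + 0)) + 9) = -2*((3/7 - (2 + 0)) + 9) = -2*((3/7 - 1*2) + 9) = -2*((3/7 - 2) + 9) = -2*(-11/7 + 9) = -2*52/7 = -104/7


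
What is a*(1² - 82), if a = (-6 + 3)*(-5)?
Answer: -1215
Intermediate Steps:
a = 15 (a = -3*(-5) = 15)
a*(1² - 82) = 15*(1² - 82) = 15*(1 - 82) = 15*(-81) = -1215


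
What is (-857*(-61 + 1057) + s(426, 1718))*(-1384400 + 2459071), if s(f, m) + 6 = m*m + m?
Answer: 2256448010544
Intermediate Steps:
s(f, m) = -6 + m + m**2 (s(f, m) = -6 + (m*m + m) = -6 + (m**2 + m) = -6 + (m + m**2) = -6 + m + m**2)
(-857*(-61 + 1057) + s(426, 1718))*(-1384400 + 2459071) = (-857*(-61 + 1057) + (-6 + 1718 + 1718**2))*(-1384400 + 2459071) = (-857*996 + (-6 + 1718 + 2951524))*1074671 = (-853572 + 2953236)*1074671 = 2099664*1074671 = 2256448010544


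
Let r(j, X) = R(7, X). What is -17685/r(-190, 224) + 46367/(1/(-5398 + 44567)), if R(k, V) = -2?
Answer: 3632315731/2 ≈ 1.8162e+9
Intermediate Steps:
r(j, X) = -2
-17685/r(-190, 224) + 46367/(1/(-5398 + 44567)) = -17685/(-2) + 46367/(1/(-5398 + 44567)) = -17685*(-½) + 46367/(1/39169) = 17685/2 + 46367/(1/39169) = 17685/2 + 46367*39169 = 17685/2 + 1816149023 = 3632315731/2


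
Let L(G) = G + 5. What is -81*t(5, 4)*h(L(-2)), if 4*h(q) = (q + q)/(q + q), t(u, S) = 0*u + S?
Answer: -81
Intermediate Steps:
L(G) = 5 + G
t(u, S) = S (t(u, S) = 0 + S = S)
h(q) = ¼ (h(q) = ((q + q)/(q + q))/4 = ((2*q)/((2*q)))/4 = ((2*q)*(1/(2*q)))/4 = (¼)*1 = ¼)
-81*t(5, 4)*h(L(-2)) = -324/4 = -81*1 = -81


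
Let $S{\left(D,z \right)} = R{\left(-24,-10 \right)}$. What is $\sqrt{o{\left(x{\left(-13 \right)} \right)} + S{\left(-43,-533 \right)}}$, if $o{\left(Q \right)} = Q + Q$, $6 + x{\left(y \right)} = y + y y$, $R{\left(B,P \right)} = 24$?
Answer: $18$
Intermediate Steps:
$x{\left(y \right)} = -6 + y + y^{2}$ ($x{\left(y \right)} = -6 + \left(y + y y\right) = -6 + \left(y + y^{2}\right) = -6 + y + y^{2}$)
$S{\left(D,z \right)} = 24$
$o{\left(Q \right)} = 2 Q$
$\sqrt{o{\left(x{\left(-13 \right)} \right)} + S{\left(-43,-533 \right)}} = \sqrt{2 \left(-6 - 13 + \left(-13\right)^{2}\right) + 24} = \sqrt{2 \left(-6 - 13 + 169\right) + 24} = \sqrt{2 \cdot 150 + 24} = \sqrt{300 + 24} = \sqrt{324} = 18$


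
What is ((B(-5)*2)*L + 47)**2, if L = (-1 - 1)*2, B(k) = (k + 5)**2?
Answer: 2209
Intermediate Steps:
B(k) = (5 + k)**2
L = -4 (L = -2*2 = -4)
((B(-5)*2)*L + 47)**2 = (((5 - 5)**2*2)*(-4) + 47)**2 = ((0**2*2)*(-4) + 47)**2 = ((0*2)*(-4) + 47)**2 = (0*(-4) + 47)**2 = (0 + 47)**2 = 47**2 = 2209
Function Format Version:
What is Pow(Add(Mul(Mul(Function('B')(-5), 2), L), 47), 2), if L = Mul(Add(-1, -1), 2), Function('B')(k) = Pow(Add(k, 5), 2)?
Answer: 2209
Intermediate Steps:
Function('B')(k) = Pow(Add(5, k), 2)
L = -4 (L = Mul(-2, 2) = -4)
Pow(Add(Mul(Mul(Function('B')(-5), 2), L), 47), 2) = Pow(Add(Mul(Mul(Pow(Add(5, -5), 2), 2), -4), 47), 2) = Pow(Add(Mul(Mul(Pow(0, 2), 2), -4), 47), 2) = Pow(Add(Mul(Mul(0, 2), -4), 47), 2) = Pow(Add(Mul(0, -4), 47), 2) = Pow(Add(0, 47), 2) = Pow(47, 2) = 2209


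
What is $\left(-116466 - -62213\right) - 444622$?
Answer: $-498875$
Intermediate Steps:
$\left(-116466 - -62213\right) - 444622 = \left(-116466 + 62213\right) - 444622 = -54253 - 444622 = -498875$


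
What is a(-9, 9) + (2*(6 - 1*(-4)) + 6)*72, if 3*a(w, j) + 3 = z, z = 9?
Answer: 1874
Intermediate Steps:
a(w, j) = 2 (a(w, j) = -1 + (1/3)*9 = -1 + 3 = 2)
a(-9, 9) + (2*(6 - 1*(-4)) + 6)*72 = 2 + (2*(6 - 1*(-4)) + 6)*72 = 2 + (2*(6 + 4) + 6)*72 = 2 + (2*10 + 6)*72 = 2 + (20 + 6)*72 = 2 + 26*72 = 2 + 1872 = 1874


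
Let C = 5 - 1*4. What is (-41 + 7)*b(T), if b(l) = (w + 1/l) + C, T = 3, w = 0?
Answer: -136/3 ≈ -45.333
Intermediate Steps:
C = 1 (C = 5 - 4 = 1)
b(l) = 1 + 1/l (b(l) = (0 + 1/l) + 1 = 1/l + 1 = 1 + 1/l)
(-41 + 7)*b(T) = (-41 + 7)*((1 + 3)/3) = -34*4/3 = -136/3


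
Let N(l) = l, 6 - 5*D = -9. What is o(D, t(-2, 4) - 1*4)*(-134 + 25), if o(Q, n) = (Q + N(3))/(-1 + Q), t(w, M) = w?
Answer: -327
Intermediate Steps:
D = 3 (D = 6/5 - ⅕*(-9) = 6/5 + 9/5 = 3)
o(Q, n) = (3 + Q)/(-1 + Q) (o(Q, n) = (Q + 3)/(-1 + Q) = (3 + Q)/(-1 + Q))
o(D, t(-2, 4) - 1*4)*(-134 + 25) = ((3 + 3)/(-1 + 3))*(-134 + 25) = (6/2)*(-109) = ((½)*6)*(-109) = 3*(-109) = -327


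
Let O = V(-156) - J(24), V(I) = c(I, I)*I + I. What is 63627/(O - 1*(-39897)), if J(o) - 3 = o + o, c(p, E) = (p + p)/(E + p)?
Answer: 21209/13178 ≈ 1.6094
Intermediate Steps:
c(p, E) = 2*p/(E + p) (c(p, E) = (2*p)/(E + p) = 2*p/(E + p))
V(I) = 2*I (V(I) = (2*I/(I + I))*I + I = (2*I/((2*I)))*I + I = (2*I*(1/(2*I)))*I + I = 1*I + I = I + I = 2*I)
J(o) = 3 + 2*o (J(o) = 3 + (o + o) = 3 + 2*o)
O = -363 (O = 2*(-156) - (3 + 2*24) = -312 - (3 + 48) = -312 - 1*51 = -312 - 51 = -363)
63627/(O - 1*(-39897)) = 63627/(-363 - 1*(-39897)) = 63627/(-363 + 39897) = 63627/39534 = 63627*(1/39534) = 21209/13178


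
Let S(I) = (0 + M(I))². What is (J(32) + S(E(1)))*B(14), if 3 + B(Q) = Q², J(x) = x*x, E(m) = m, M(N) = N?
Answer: 197825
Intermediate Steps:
J(x) = x²
S(I) = I² (S(I) = (0 + I)² = I²)
B(Q) = -3 + Q²
(J(32) + S(E(1)))*B(14) = (32² + 1²)*(-3 + 14²) = (1024 + 1)*(-3 + 196) = 1025*193 = 197825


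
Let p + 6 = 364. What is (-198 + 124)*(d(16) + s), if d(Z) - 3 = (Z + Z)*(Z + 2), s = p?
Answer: -69338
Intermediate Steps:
p = 358 (p = -6 + 364 = 358)
s = 358
d(Z) = 3 + 2*Z*(2 + Z) (d(Z) = 3 + (Z + Z)*(Z + 2) = 3 + (2*Z)*(2 + Z) = 3 + 2*Z*(2 + Z))
(-198 + 124)*(d(16) + s) = (-198 + 124)*((3 + 2*16**2 + 4*16) + 358) = -74*((3 + 2*256 + 64) + 358) = -74*((3 + 512 + 64) + 358) = -74*(579 + 358) = -74*937 = -69338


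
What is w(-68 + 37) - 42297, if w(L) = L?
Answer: -42328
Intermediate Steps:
w(-68 + 37) - 42297 = (-68 + 37) - 42297 = -31 - 42297 = -42328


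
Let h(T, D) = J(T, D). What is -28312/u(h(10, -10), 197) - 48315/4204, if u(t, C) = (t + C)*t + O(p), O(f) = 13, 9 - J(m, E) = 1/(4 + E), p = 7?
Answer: -7594573773/287986612 ≈ -26.371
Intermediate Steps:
J(m, E) = 9 - 1/(4 + E)
h(T, D) = (35 + 9*D)/(4 + D)
u(t, C) = 13 + t*(C + t) (u(t, C) = (t + C)*t + 13 = (C + t)*t + 13 = t*(C + t) + 13 = 13 + t*(C + t))
-28312/u(h(10, -10), 197) - 48315/4204 = -28312/(13 + ((35 + 9*(-10))/(4 - 10))**2 + 197*((35 + 9*(-10))/(4 - 10))) - 48315/4204 = -28312/(13 + ((35 - 90)/(-6))**2 + 197*((35 - 90)/(-6))) - 48315*1/4204 = -28312/(13 + (-1/6*(-55))**2 + 197*(-1/6*(-55))) - 48315/4204 = -28312/(13 + (55/6)**2 + 197*(55/6)) - 48315/4204 = -28312/(13 + 3025/36 + 10835/6) - 48315/4204 = -28312/68503/36 - 48315/4204 = -28312*36/68503 - 48315/4204 = -1019232/68503 - 48315/4204 = -7594573773/287986612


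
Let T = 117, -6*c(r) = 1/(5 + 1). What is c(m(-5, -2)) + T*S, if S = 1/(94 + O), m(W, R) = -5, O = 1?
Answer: 4117/3420 ≈ 1.2038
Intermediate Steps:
c(r) = -1/36 (c(r) = -1/(6*(5 + 1)) = -⅙/6 = -⅙*⅙ = -1/36)
S = 1/95 (S = 1/(94 + 1) = 1/95 ≈ 0.010526)
c(m(-5, -2)) + T*S = -1/36 + 117*(1/95) = -1/36 + 117/95 = 4117/3420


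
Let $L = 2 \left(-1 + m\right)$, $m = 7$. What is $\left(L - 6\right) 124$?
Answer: $744$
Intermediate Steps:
$L = 12$ ($L = 2 \left(-1 + 7\right) = 2 \cdot 6 = 12$)
$\left(L - 6\right) 124 = \left(12 - 6\right) 124 = 6 \cdot 124 = 744$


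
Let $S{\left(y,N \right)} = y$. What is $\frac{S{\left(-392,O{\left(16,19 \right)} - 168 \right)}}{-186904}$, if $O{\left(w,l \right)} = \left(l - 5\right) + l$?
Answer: $\frac{49}{23363} \approx 0.0020973$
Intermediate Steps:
$O{\left(w,l \right)} = -5 + 2 l$ ($O{\left(w,l \right)} = \left(-5 + l\right) + l = -5 + 2 l$)
$\frac{S{\left(-392,O{\left(16,19 \right)} - 168 \right)}}{-186904} = - \frac{392}{-186904} = \left(-392\right) \left(- \frac{1}{186904}\right) = \frac{49}{23363}$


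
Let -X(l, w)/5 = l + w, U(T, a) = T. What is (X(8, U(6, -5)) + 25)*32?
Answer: -1440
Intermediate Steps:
X(l, w) = -5*l - 5*w (X(l, w) = -5*(l + w) = -5*l - 5*w)
(X(8, U(6, -5)) + 25)*32 = ((-5*8 - 5*6) + 25)*32 = ((-40 - 30) + 25)*32 = (-70 + 25)*32 = -45*32 = -1440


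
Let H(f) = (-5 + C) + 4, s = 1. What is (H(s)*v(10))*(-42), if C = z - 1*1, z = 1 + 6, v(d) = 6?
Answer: -1260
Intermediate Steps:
z = 7
C = 6 (C = 7 - 1*1 = 7 - 1 = 6)
H(f) = 5 (H(f) = (-5 + 6) + 4 = 1 + 4 = 5)
(H(s)*v(10))*(-42) = (5*6)*(-42) = 30*(-42) = -1260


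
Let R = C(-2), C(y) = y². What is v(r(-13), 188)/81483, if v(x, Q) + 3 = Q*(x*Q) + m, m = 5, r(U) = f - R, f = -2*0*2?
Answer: -141374/81483 ≈ -1.7350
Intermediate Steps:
f = 0 (f = 0*2 = 0)
R = 4 (R = (-2)² = 4)
r(U) = -4 (r(U) = 0 - 1*4 = 0 - 4 = -4)
v(x, Q) = 2 + x*Q² (v(x, Q) = -3 + (Q*(x*Q) + 5) = -3 + (Q*(Q*x) + 5) = -3 + (x*Q² + 5) = -3 + (5 + x*Q²) = 2 + x*Q²)
v(r(-13), 188)/81483 = (2 - 4*188²)/81483 = (2 - 4*35344)*(1/81483) = (2 - 141376)*(1/81483) = -141374*1/81483 = -141374/81483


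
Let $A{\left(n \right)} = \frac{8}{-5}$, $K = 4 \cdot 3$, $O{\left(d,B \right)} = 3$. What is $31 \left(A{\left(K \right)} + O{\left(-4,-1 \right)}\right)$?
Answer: $\frac{217}{5} \approx 43.4$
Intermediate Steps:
$K = 12$
$A{\left(n \right)} = - \frac{8}{5}$ ($A{\left(n \right)} = 8 \left(- \frac{1}{5}\right) = - \frac{8}{5}$)
$31 \left(A{\left(K \right)} + O{\left(-4,-1 \right)}\right) = 31 \left(- \frac{8}{5} + 3\right) = 31 \cdot \frac{7}{5} = \frac{217}{5}$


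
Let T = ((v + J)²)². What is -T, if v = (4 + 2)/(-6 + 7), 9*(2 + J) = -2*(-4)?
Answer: -3748096/6561 ≈ -571.27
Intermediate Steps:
J = -10/9 (J = -2 + (-2*(-4))/9 = -2 + (⅑)*8 = -2 + 8/9 = -10/9 ≈ -1.1111)
v = 6 (v = 6/1 = 6*1 = 6)
T = 3748096/6561 (T = ((6 - 10/9)²)² = ((44/9)²)² = (1936/81)² = 3748096/6561 ≈ 571.27)
-T = -1*3748096/6561 = -3748096/6561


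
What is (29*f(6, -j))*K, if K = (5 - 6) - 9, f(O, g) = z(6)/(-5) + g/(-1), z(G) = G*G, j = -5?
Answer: 3538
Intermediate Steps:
z(G) = G²
f(O, g) = -36/5 - g (f(O, g) = 6²/(-5) + g/(-1) = 36*(-⅕) + g*(-1) = -36/5 - g)
K = -10 (K = -1 - 9 = -10)
(29*f(6, -j))*K = (29*(-36/5 - (-1)*(-5)))*(-10) = (29*(-36/5 - 1*5))*(-10) = (29*(-36/5 - 5))*(-10) = (29*(-61/5))*(-10) = -1769/5*(-10) = 3538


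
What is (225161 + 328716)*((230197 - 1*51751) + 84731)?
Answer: 145767687229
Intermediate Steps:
(225161 + 328716)*((230197 - 1*51751) + 84731) = 553877*((230197 - 51751) + 84731) = 553877*(178446 + 84731) = 553877*263177 = 145767687229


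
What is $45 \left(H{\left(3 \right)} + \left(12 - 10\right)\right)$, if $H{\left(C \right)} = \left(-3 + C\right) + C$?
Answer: $225$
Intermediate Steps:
$H{\left(C \right)} = -3 + 2 C$
$45 \left(H{\left(3 \right)} + \left(12 - 10\right)\right) = 45 \left(\left(-3 + 2 \cdot 3\right) + \left(12 - 10\right)\right) = 45 \left(\left(-3 + 6\right) + \left(12 - 10\right)\right) = 45 \left(3 + 2\right) = 45 \cdot 5 = 225$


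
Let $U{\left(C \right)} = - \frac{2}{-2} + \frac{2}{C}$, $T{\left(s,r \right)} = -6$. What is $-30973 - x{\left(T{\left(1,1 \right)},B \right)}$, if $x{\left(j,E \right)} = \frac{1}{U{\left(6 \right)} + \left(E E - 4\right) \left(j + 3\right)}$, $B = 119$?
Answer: $- \frac{3946238954}{127409} \approx -30973.0$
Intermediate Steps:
$U{\left(C \right)} = 1 + \frac{2}{C}$ ($U{\left(C \right)} = \left(-2\right) \left(- \frac{1}{2}\right) + \frac{2}{C} = 1 + \frac{2}{C}$)
$x{\left(j,E \right)} = \frac{1}{\frac{4}{3} + \left(-4 + E^{2}\right) \left(3 + j\right)}$ ($x{\left(j,E \right)} = \frac{1}{\frac{2 + 6}{6} + \left(E E - 4\right) \left(j + 3\right)} = \frac{1}{\frac{1}{6} \cdot 8 + \left(E^{2} - 4\right) \left(3 + j\right)} = \frac{1}{\frac{4}{3} + \left(-4 + E^{2}\right) \left(3 + j\right)}$)
$-30973 - x{\left(T{\left(1,1 \right)},B \right)} = -30973 - \frac{3}{-32 - -72 + 9 \cdot 119^{2} + 3 \left(-6\right) 119^{2}} = -30973 - \frac{3}{-32 + 72 + 9 \cdot 14161 + 3 \left(-6\right) 14161} = -30973 - \frac{3}{-32 + 72 + 127449 - 254898} = -30973 - \frac{3}{-127409} = -30973 - 3 \left(- \frac{1}{127409}\right) = -30973 - - \frac{3}{127409} = -30973 + \frac{3}{127409} = - \frac{3946238954}{127409}$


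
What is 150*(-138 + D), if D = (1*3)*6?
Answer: -18000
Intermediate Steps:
D = 18 (D = 3*6 = 18)
150*(-138 + D) = 150*(-138 + 18) = 150*(-120) = -18000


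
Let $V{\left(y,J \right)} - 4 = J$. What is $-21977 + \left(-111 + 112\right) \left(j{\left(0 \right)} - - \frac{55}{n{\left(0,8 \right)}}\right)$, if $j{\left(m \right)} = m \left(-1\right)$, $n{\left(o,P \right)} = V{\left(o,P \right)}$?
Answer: $- \frac{263669}{12} \approx -21972.0$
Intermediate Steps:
$V{\left(y,J \right)} = 4 + J$
$n{\left(o,P \right)} = 4 + P$
$j{\left(m \right)} = - m$
$-21977 + \left(-111 + 112\right) \left(j{\left(0 \right)} - - \frac{55}{n{\left(0,8 \right)}}\right) = -21977 + \left(-111 + 112\right) \left(\left(-1\right) 0 - - \frac{55}{4 + 8}\right) = -21977 + 1 \left(0 - - \frac{55}{12}\right) = -21977 + 1 \left(0 + \frac{55}{12}\right) = -21977 + 1 \cdot \frac{55}{12} = -21977 + \frac{55}{12} = - \frac{263669}{12}$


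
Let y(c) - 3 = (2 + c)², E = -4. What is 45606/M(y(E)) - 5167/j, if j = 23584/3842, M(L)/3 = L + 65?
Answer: -66924515/106128 ≈ -630.60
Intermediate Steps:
y(c) = 3 + (2 + c)²
M(L) = 195 + 3*L (M(L) = 3*(L + 65) = 3*(65 + L) = 195 + 3*L)
j = 11792/1921 (j = 23584*(1/3842) = 11792/1921 ≈ 6.1385)
45606/M(y(E)) - 5167/j = 45606/(195 + 3*(3 + (2 - 4)²)) - 5167/11792/1921 = 45606/(195 + 3*(3 + (-2)²)) - 5167*1921/11792 = 45606/(195 + 3*(3 + 4)) - 9925807/11792 = 45606/(195 + 3*7) - 9925807/11792 = 45606/(195 + 21) - 9925807/11792 = 45606/216 - 9925807/11792 = 45606*(1/216) - 9925807/11792 = 7601/36 - 9925807/11792 = -66924515/106128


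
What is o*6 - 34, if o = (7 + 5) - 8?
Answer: -10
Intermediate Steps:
o = 4 (o = 12 - 8 = 4)
o*6 - 34 = 4*6 - 34 = 24 - 34 = -10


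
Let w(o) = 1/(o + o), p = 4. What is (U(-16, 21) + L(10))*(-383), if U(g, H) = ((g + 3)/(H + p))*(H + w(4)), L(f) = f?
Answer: 75451/200 ≈ 377.25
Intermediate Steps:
w(o) = 1/(2*o)
U(g, H) = (3 + g)*(1/8 + H)/(4 + H) (U(g, H) = ((g + 3)/(H + 4))*(H + (1/2)/4) = ((3 + g)/(4 + H))*(H + (1/2)*(1/4)) = ((3 + g)/(4 + H))*(H + 1/8) = ((3 + g)/(4 + H))*(1/8 + H) = (3 + g)*(1/8 + H)/(4 + H))
(U(-16, 21) + L(10))*(-383) = ((3 - 16 + 24*21 + 8*21*(-16))/(8*(4 + 21)) + 10)*(-383) = ((1/8)*(3 - 16 + 504 - 2688)/25 + 10)*(-383) = ((1/8)*(1/25)*(-2197) + 10)*(-383) = (-2197/200 + 10)*(-383) = -197/200*(-383) = 75451/200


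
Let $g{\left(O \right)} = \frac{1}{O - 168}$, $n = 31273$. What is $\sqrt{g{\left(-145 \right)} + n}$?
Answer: $\frac{4 \sqrt{191486514}}{313} \approx 176.84$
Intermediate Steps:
$g{\left(O \right)} = \frac{1}{-168 + O}$
$\sqrt{g{\left(-145 \right)} + n} = \sqrt{\frac{1}{-168 - 145} + 31273} = \sqrt{\frac{1}{-313} + 31273} = \sqrt{- \frac{1}{313} + 31273} = \sqrt{\frac{9788448}{313}} = \frac{4 \sqrt{191486514}}{313}$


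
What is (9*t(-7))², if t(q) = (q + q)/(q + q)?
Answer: 81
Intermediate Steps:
t(q) = 1 (t(q) = (2*q)/((2*q)) = (2*q)*(1/(2*q)) = 1)
(9*t(-7))² = (9*1)² = 9² = 81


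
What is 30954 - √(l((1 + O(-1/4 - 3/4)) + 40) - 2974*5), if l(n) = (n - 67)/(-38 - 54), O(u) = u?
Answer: 30954 - I*√31464299/46 ≈ 30954.0 - 121.94*I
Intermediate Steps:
l(n) = 67/92 - n/92 (l(n) = (-67 + n)/(-92) = (-67 + n)*(-1/92) = 67/92 - n/92)
30954 - √(l((1 + O(-1/4 - 3/4)) + 40) - 2974*5) = 30954 - √((67/92 - ((1 + (-1/4 - 3/4)) + 40)/92) - 2974*5) = 30954 - √((67/92 - ((1 + (-1*¼ - 3*¼)) + 40)/92) - 14870) = 30954 - √((67/92 - ((1 + (-¼ - ¾)) + 40)/92) - 14870) = 30954 - √((67/92 - ((1 - 1) + 40)/92) - 14870) = 30954 - √((67/92 - (0 + 40)/92) - 14870) = 30954 - √((67/92 - 1/92*40) - 14870) = 30954 - √((67/92 - 10/23) - 14870) = 30954 - √(27/92 - 14870) = 30954 - √(-1368013/92) = 30954 - I*√31464299/46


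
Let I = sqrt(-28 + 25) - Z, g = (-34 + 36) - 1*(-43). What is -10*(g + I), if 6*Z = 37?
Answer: -1165/3 - 10*I*sqrt(3) ≈ -388.33 - 17.32*I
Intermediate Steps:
g = 45 (g = 2 + 43 = 45)
Z = 37/6 (Z = (1/6)*37 = 37/6 ≈ 6.1667)
I = -37/6 + I*sqrt(3) (I = sqrt(-28 + 25) - 1*37/6 = sqrt(-3) - 37/6 = I*sqrt(3) - 37/6 = -37/6 + I*sqrt(3) ≈ -6.1667 + 1.732*I)
-10*(g + I) = -10*(45 + (-37/6 + I*sqrt(3))) = -10*(233/6 + I*sqrt(3)) = -1165/3 - 10*I*sqrt(3)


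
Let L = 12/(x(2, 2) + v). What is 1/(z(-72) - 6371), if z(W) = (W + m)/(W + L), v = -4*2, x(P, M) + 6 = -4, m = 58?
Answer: -109/694418 ≈ -0.00015697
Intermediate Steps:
x(P, M) = -10 (x(P, M) = -6 - 4 = -10)
v = -8
L = -2/3 (L = 12/(-10 - 8) = 12/(-18) = 12*(-1/18) = -2/3 ≈ -0.66667)
z(W) = (58 + W)/(-2/3 + W) (z(W) = (W + 58)/(W - 2/3) = (58 + W)/(-2/3 + W))
1/(z(-72) - 6371) = 1/(3*(58 - 72)/(-2 + 3*(-72)) - 6371) = 1/(3*(-14)/(-2 - 216) - 6371) = 1/(3*(-14)/(-218) - 6371) = 1/(3*(-1/218)*(-14) - 6371) = 1/(21/109 - 6371) = 1/(-694418/109) = -109/694418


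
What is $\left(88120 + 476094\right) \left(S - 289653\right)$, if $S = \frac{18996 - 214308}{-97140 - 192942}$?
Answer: $- \frac{607780914130642}{3719} \approx -1.6343 \cdot 10^{11}$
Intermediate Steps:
$S = \frac{2504}{3719}$ ($S = - \frac{195312}{-290082} = \left(-195312\right) \left(- \frac{1}{290082}\right) = \frac{2504}{3719} \approx 0.6733$)
$\left(88120 + 476094\right) \left(S - 289653\right) = \left(88120 + 476094\right) \left(\frac{2504}{3719} - 289653\right) = 564214 \left(- \frac{1077217003}{3719}\right) = - \frac{607780914130642}{3719}$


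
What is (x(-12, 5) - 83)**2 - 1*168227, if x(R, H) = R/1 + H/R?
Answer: -22913663/144 ≈ -1.5912e+5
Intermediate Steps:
x(R, H) = R + H/R (x(R, H) = R*1 + H/R = R + H/R)
(x(-12, 5) - 83)**2 - 1*168227 = ((-12 + 5/(-12)) - 83)**2 - 1*168227 = ((-12 + 5*(-1/12)) - 83)**2 - 168227 = ((-12 - 5/12) - 83)**2 - 168227 = (-149/12 - 83)**2 - 168227 = (-1145/12)**2 - 168227 = 1311025/144 - 168227 = -22913663/144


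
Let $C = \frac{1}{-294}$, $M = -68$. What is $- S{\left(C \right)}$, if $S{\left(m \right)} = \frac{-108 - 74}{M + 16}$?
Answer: $- \frac{7}{2} \approx -3.5$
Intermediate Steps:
$C = - \frac{1}{294} \approx -0.0034014$
$S{\left(m \right)} = \frac{7}{2}$ ($S{\left(m \right)} = \frac{-108 - 74}{-68 + 16} = - \frac{182}{-52} = \left(-182\right) \left(- \frac{1}{52}\right) = \frac{7}{2}$)
$- S{\left(C \right)} = \left(-1\right) \frac{7}{2} = - \frac{7}{2}$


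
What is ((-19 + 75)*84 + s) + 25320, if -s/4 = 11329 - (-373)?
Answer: -16784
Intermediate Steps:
s = -46808 (s = -4*(11329 - (-373)) = -4*(11329 - 1*(-373)) = -4*(11329 + 373) = -4*11702 = -46808)
((-19 + 75)*84 + s) + 25320 = ((-19 + 75)*84 - 46808) + 25320 = (56*84 - 46808) + 25320 = (4704 - 46808) + 25320 = -42104 + 25320 = -16784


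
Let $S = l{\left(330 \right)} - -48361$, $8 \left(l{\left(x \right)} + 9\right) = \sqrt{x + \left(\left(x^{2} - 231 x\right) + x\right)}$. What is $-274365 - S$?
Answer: $-322717 - \frac{\sqrt{33330}}{8} \approx -3.2274 \cdot 10^{5}$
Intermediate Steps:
$l{\left(x \right)} = -9 + \frac{\sqrt{x^{2} - 229 x}}{8}$ ($l{\left(x \right)} = -9 + \frac{\sqrt{x + \left(\left(x^{2} - 231 x\right) + x\right)}}{8} = -9 + \frac{\sqrt{x + \left(x^{2} - 230 x\right)}}{8} = -9 + \frac{\sqrt{x^{2} - 229 x}}{8}$)
$S = 48352 + \frac{\sqrt{33330}}{8}$ ($S = \left(-9 + \frac{\sqrt{330 \left(-229 + 330\right)}}{8}\right) - -48361 = \left(-9 + \frac{\sqrt{330 \cdot 101}}{8}\right) + 48361 = \left(-9 + \frac{\sqrt{33330}}{8}\right) + 48361 = 48352 + \frac{\sqrt{33330}}{8} \approx 48375.0$)
$-274365 - S = -274365 - \left(48352 + \frac{\sqrt{33330}}{8}\right) = -322717 - \frac{\sqrt{33330}}{8}$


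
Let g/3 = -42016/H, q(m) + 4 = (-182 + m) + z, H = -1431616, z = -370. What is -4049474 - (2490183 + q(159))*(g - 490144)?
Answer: 27297995739659463/22369 ≈ 1.2203e+12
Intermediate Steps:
q(m) = -556 + m (q(m) = -4 + ((-182 + m) - 370) = -4 + (-552 + m) = -556 + m)
g = 3939/44738 (g = 3*(-42016/(-1431616)) = 3*(-42016*(-1/1431616)) = 3*(1313/44738) = 3939/44738 ≈ 0.088046)
-4049474 - (2490183 + q(159))*(g - 490144) = -4049474 - (2490183 + (-556 + 159))*(3939/44738 - 490144) = -4049474 - (2490183 - 397)*(-21928058333)/44738 = -4049474 - 2489786*(-21928058333)/44738 = -4049474 - 1*(-27298086322343369/22369) = -4049474 + 27298086322343369/22369 = 27297995739659463/22369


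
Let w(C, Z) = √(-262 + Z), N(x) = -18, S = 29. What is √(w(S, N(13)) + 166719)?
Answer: √(166719 + 2*I*√70) ≈ 408.31 + 0.02*I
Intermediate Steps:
√(w(S, N(13)) + 166719) = √(√(-262 - 18) + 166719) = √(√(-280) + 166719) = √(2*I*√70 + 166719) = √(166719 + 2*I*√70)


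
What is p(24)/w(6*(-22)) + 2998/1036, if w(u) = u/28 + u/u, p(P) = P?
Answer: -24025/6734 ≈ -3.5677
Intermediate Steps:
w(u) = 1 + u/28 (w(u) = u*(1/28) + 1 = u/28 + 1 = 1 + u/28)
p(24)/w(6*(-22)) + 2998/1036 = 24/(1 + (6*(-22))/28) + 2998/1036 = 24/(1 + (1/28)*(-132)) + 2998*(1/1036) = 24/(1 - 33/7) + 1499/518 = 24/(-26/7) + 1499/518 = 24*(-7/26) + 1499/518 = -84/13 + 1499/518 = -24025/6734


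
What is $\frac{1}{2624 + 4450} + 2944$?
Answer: $\frac{20825857}{7074} \approx 2944.0$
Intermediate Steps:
$\frac{1}{2624 + 4450} + 2944 = \frac{1}{7074} + 2944 = \frac{20825857}{7074}$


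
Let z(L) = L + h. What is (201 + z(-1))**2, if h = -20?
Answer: 32400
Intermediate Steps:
z(L) = -20 + L (z(L) = L - 20 = -20 + L)
(201 + z(-1))**2 = (201 + (-20 - 1))**2 = (201 - 21)**2 = 180**2 = 32400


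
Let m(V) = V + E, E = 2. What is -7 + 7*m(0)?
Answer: 7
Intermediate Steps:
m(V) = 2 + V (m(V) = V + 2 = 2 + V)
-7 + 7*m(0) = -7 + 7*(2 + 0) = -7 + 7*2 = -7 + 14 = 7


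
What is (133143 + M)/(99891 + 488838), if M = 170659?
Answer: 303802/588729 ≈ 0.51603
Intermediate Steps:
(133143 + M)/(99891 + 488838) = (133143 + 170659)/(99891 + 488838) = 303802/588729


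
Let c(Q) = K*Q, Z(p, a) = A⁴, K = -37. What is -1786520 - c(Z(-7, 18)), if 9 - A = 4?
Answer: -1763395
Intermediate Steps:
A = 5 (A = 9 - 1*4 = 9 - 4 = 5)
Z(p, a) = 625 (Z(p, a) = 5⁴ = 625)
c(Q) = -37*Q
-1786520 - c(Z(-7, 18)) = -1786520 - (-37)*625 = -1786520 - 1*(-23125) = -1786520 + 23125 = -1763395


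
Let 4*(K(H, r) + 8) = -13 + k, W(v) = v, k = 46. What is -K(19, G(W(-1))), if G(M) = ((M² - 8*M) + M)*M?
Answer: -¼ ≈ -0.25000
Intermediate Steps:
G(M) = M*(M² - 7*M) (G(M) = (M² - 7*M)*M = M*(M² - 7*M))
K(H, r) = ¼ (K(H, r) = -8 + (-13 + 46)/4 = -8 + (¼)*33 = -8 + 33/4 = ¼)
-K(19, G(W(-1))) = -1*¼ = -¼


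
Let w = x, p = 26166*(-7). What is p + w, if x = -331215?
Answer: -514377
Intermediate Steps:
p = -183162
w = -331215
p + w = -183162 - 331215 = -514377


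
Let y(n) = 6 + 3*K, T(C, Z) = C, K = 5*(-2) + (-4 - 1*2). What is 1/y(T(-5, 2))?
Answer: -1/42 ≈ -0.023810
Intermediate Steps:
K = -16 (K = -10 + (-4 - 2) = -10 - 6 = -16)
y(n) = -42 (y(n) = 6 + 3*(-16) = 6 - 48 = -42)
1/y(T(-5, 2)) = 1/(-42) = -1/42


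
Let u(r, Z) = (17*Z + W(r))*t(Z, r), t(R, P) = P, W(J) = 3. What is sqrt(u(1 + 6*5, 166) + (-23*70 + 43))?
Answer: 2*sqrt(21502) ≈ 293.27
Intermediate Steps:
u(r, Z) = r*(3 + 17*Z) (u(r, Z) = (17*Z + 3)*r = (3 + 17*Z)*r = r*(3 + 17*Z))
sqrt(u(1 + 6*5, 166) + (-23*70 + 43)) = sqrt((1 + 6*5)*(3 + 17*166) + (-23*70 + 43)) = sqrt((1 + 30)*(3 + 2822) + (-1610 + 43)) = sqrt(31*2825 - 1567) = sqrt(87575 - 1567) = sqrt(86008) = 2*sqrt(21502)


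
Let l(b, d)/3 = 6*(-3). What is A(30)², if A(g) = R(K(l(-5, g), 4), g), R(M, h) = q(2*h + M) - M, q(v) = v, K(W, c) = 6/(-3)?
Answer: 3600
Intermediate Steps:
l(b, d) = -54 (l(b, d) = 3*(6*(-3)) = 3*(-18) = -54)
K(W, c) = -2 (K(W, c) = 6*(-⅓) = -2)
R(M, h) = 2*h (R(M, h) = (2*h + M) - M = (M + 2*h) - M = 2*h)
A(g) = 2*g
A(30)² = (2*30)² = 60² = 3600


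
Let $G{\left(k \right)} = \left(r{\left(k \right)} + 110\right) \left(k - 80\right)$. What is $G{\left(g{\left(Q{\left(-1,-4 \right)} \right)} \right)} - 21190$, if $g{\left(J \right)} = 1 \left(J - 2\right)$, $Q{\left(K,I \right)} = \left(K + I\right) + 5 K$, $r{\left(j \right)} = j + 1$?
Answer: $-30298$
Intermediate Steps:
$r{\left(j \right)} = 1 + j$
$Q{\left(K,I \right)} = I + 6 K$ ($Q{\left(K,I \right)} = \left(I + K\right) + 5 K = I + 6 K$)
$g{\left(J \right)} = -2 + J$ ($g{\left(J \right)} = 1 \left(-2 + J\right) = -2 + J$)
$G{\left(k \right)} = \left(-80 + k\right) \left(111 + k\right)$ ($G{\left(k \right)} = \left(\left(1 + k\right) + 110\right) \left(k - 80\right) = \left(111 + k\right) \left(-80 + k\right) = \left(-80 + k\right) \left(111 + k\right)$)
$G{\left(g{\left(Q{\left(-1,-4 \right)} \right)} \right)} - 21190 = \left(-8880 + \left(-2 + \left(-4 + 6 \left(-1\right)\right)\right)^{2} + 31 \left(-2 + \left(-4 + 6 \left(-1\right)\right)\right)\right) - 21190 = \left(-8880 + \left(-2 - 10\right)^{2} + 31 \left(-2 - 10\right)\right) - 21190 = \left(-8880 + \left(-12\right)^{2} + 31 \left(-12\right)\right) - 21190 = \left(-8880 + 144 - 372\right) - 21190 = -9108 - 21190 = -30298$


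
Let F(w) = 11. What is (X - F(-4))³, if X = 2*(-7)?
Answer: -15625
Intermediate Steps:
X = -14
(X - F(-4))³ = (-14 - 1*11)³ = (-14 - 11)³ = (-25)³ = -15625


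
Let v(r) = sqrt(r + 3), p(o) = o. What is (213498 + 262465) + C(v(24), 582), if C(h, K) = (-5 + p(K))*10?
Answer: 481733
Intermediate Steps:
v(r) = sqrt(3 + r)
C(h, K) = -50 + 10*K (C(h, K) = (-5 + K)*10 = -50 + 10*K)
(213498 + 262465) + C(v(24), 582) = (213498 + 262465) + (-50 + 10*582) = 475963 + (-50 + 5820) = 475963 + 5770 = 481733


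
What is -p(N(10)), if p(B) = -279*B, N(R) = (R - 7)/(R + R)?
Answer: 837/20 ≈ 41.850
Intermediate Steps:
N(R) = (-7 + R)/(2*R) (N(R) = (-7 + R)/((2*R)) = (-7 + R)*(1/(2*R)) = (-7 + R)/(2*R))
-p(N(10)) = -(-279)*(1/2)*(-7 + 10)/10 = -(-279)*(1/2)*(1/10)*3 = -(-279)*3/20 = -1*(-837/20) = 837/20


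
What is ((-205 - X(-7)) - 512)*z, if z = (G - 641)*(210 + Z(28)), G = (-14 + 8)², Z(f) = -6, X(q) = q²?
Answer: 94539720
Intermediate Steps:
G = 36 (G = (-6)² = 36)
z = -123420 (z = (36 - 641)*(210 - 6) = -605*204 = -123420)
((-205 - X(-7)) - 512)*z = ((-205 - 1*(-7)²) - 512)*(-123420) = ((-205 - 1*49) - 512)*(-123420) = ((-205 - 49) - 512)*(-123420) = (-254 - 512)*(-123420) = -766*(-123420) = 94539720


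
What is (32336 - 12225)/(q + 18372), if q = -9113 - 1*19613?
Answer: -20111/10354 ≈ -1.9423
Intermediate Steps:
q = -28726 (q = -9113 - 19613 = -28726)
(32336 - 12225)/(q + 18372) = (32336 - 12225)/(-28726 + 18372) = 20111/(-10354) = 20111*(-1/10354) = -20111/10354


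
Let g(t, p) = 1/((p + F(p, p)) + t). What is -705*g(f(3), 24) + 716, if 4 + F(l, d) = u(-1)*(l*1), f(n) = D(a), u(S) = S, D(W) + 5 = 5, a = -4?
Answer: 3569/4 ≈ 892.25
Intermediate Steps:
D(W) = 0 (D(W) = -5 + 5 = 0)
f(n) = 0
F(l, d) = -4 - l
g(t, p) = 1/(-4 + t) (g(t, p) = 1/((p + (-4 - p)) + t) = 1/(-4 + t))
-705*g(f(3), 24) + 716 = -705/(-4 + 0) + 716 = -705/(-4) + 716 = -705*(-¼) + 716 = 705/4 + 716 = 3569/4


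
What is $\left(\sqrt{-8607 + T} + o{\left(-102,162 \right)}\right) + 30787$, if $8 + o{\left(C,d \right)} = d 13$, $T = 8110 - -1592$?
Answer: $32885 + \sqrt{1095} \approx 32918.0$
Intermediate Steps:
$T = 9702$ ($T = 8110 + 1592 = 9702$)
$o{\left(C,d \right)} = -8 + 13 d$ ($o{\left(C,d \right)} = -8 + d 13 = -8 + 13 d$)
$\left(\sqrt{-8607 + T} + o{\left(-102,162 \right)}\right) + 30787 = \left(\sqrt{-8607 + 9702} + \left(-8 + 13 \cdot 162\right)\right) + 30787 = \left(\sqrt{1095} + \left(-8 + 2106\right)\right) + 30787 = \left(\sqrt{1095} + 2098\right) + 30787 = \left(2098 + \sqrt{1095}\right) + 30787 = 32885 + \sqrt{1095}$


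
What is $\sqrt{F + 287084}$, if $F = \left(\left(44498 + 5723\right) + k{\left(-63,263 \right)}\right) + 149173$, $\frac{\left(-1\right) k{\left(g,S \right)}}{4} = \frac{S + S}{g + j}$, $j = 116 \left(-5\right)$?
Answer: $\frac{\sqrt{201135195494}}{643} \approx 697.48$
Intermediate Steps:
$j = -580$
$k{\left(g,S \right)} = - \frac{8 S}{-580 + g}$ ($k{\left(g,S \right)} = - 4 \frac{S + S}{g - 580} = - 4 \frac{2 S}{-580 + g} = - \frac{8 S}{-580 + g}$)
$F = \frac{128212446}{643}$ ($F = \left(\left(44498 + 5723\right) - \frac{2104}{-580 - 63}\right) + 149173 = \left(50221 - \frac{2104}{-643}\right) + 149173 = \left(50221 - 2104 \left(- \frac{1}{643}\right)\right) + 149173 = \left(50221 + \frac{2104}{643}\right) + 149173 = \frac{32294207}{643} + 149173 = \frac{128212446}{643} \approx 1.994 \cdot 10^{5}$)
$\sqrt{F + 287084} = \sqrt{\frac{128212446}{643} + 287084} = \sqrt{\frac{312807458}{643}} = \frac{\sqrt{201135195494}}{643}$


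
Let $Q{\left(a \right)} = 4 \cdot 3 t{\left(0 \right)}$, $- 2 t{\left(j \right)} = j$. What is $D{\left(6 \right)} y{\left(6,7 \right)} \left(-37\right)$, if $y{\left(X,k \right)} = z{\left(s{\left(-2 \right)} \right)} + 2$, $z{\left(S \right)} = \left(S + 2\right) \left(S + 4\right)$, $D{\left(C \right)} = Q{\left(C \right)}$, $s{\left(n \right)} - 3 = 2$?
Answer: $0$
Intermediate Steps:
$s{\left(n \right)} = 5$ ($s{\left(n \right)} = 3 + 2 = 5$)
$t{\left(j \right)} = - \frac{j}{2}$
$Q{\left(a \right)} = 0$ ($Q{\left(a \right)} = 4 \cdot 3 \left(\left(- \frac{1}{2}\right) 0\right) = 12 \cdot 0 = 0$)
$D{\left(C \right)} = 0$
$z{\left(S \right)} = \left(2 + S\right) \left(4 + S\right)$
$y{\left(X,k \right)} = 65$ ($y{\left(X,k \right)} = \left(8 + 5^{2} + 6 \cdot 5\right) + 2 = \left(8 + 25 + 30\right) + 2 = 63 + 2 = 65$)
$D{\left(6 \right)} y{\left(6,7 \right)} \left(-37\right) = 0 \cdot 65 \left(-37\right) = 0 \left(-37\right) = 0$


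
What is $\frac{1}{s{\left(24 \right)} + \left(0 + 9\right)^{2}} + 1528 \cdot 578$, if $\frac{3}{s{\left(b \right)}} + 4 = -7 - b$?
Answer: $\frac{2501177123}{2832} \approx 8.8318 \cdot 10^{5}$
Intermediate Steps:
$s{\left(b \right)} = \frac{3}{-11 - b}$ ($s{\left(b \right)} = \frac{3}{-4 - \left(7 + b\right)} = \frac{3}{-11 - b}$)
$\frac{1}{s{\left(24 \right)} + \left(0 + 9\right)^{2}} + 1528 \cdot 578 = \frac{1}{- \frac{3}{11 + 24} + \left(0 + 9\right)^{2}} + 1528 \cdot 578 = \frac{1}{- \frac{3}{35} + 9^{2}} + 883184 = \frac{1}{\left(-3\right) \frac{1}{35} + 81} + 883184 = \frac{1}{- \frac{3}{35} + 81} + 883184 = \frac{1}{\frac{2832}{35}} + 883184 = \frac{35}{2832} + 883184 = \frac{2501177123}{2832}$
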